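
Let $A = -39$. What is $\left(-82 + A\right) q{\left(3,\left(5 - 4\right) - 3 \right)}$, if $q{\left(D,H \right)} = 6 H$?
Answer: $1452$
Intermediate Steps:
$\left(-82 + A\right) q{\left(3,\left(5 - 4\right) - 3 \right)} = \left(-82 - 39\right) 6 \left(\left(5 - 4\right) - 3\right) = - 121 \cdot 6 \left(1 - 3\right) = - 121 \cdot 6 \left(-2\right) = \left(-121\right) \left(-12\right) = 1452$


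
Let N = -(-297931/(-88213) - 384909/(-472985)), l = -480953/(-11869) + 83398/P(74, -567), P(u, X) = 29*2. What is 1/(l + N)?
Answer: 1305567716864255/1924703360724293608 ≈ 0.00067832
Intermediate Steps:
P(u, X) = 58
l = 46261188/31291 (l = -480953/(-11869) + 83398/58 = -480953*(-1/11869) + 83398*(1/58) = 43723/1079 + 41699/29 = 46261188/31291 ≈ 1478.4)
N = -174870871652/41723425805 (N = -(-297931*(-1/88213) - 384909*(-1/472985)) = -(297931/88213 + 384909/472985) = -1*174870871652/41723425805 = -174870871652/41723425805 ≈ -4.1912)
1/(l + N) = 1/(46261188/31291 - 174870871652/41723425805) = 1/(1924703360724293608/1305567716864255) = 1305567716864255/1924703360724293608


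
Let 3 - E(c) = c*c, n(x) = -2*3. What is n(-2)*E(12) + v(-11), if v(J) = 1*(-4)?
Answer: 842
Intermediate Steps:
n(x) = -6
v(J) = -4
E(c) = 3 - c² (E(c) = 3 - c*c = 3 - c²)
n(-2)*E(12) + v(-11) = -6*(3 - 1*12²) - 4 = -6*(3 - 1*144) - 4 = -6*(3 - 144) - 4 = -6*(-141) - 4 = 846 - 4 = 842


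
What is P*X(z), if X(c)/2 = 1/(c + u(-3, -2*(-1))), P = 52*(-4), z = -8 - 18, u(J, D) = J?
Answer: 416/29 ≈ 14.345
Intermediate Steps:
z = -26
P = -208
X(c) = 2/(-3 + c) (X(c) = 2/(c - 3) = 2/(-3 + c))
P*X(z) = -416/(-3 - 26) = -416/(-29) = -416*(-1)/29 = -208*(-2/29) = 416/29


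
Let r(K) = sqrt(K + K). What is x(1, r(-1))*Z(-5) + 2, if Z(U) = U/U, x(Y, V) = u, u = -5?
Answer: -3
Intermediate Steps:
r(K) = sqrt(2)*sqrt(K) (r(K) = sqrt(2*K) = sqrt(2)*sqrt(K))
x(Y, V) = -5
Z(U) = 1
x(1, r(-1))*Z(-5) + 2 = -5*1 + 2 = -5 + 2 = -3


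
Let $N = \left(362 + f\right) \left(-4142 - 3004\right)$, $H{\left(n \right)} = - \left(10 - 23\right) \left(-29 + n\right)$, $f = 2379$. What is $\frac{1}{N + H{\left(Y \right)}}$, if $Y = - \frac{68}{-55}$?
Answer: $- \frac{55}{1077315081} \approx -5.1053 \cdot 10^{-8}$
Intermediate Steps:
$Y = \frac{68}{55}$ ($Y = \left(-68\right) \left(- \frac{1}{55}\right) = \frac{68}{55} \approx 1.2364$)
$H{\left(n \right)} = -377 + 13 n$ ($H{\left(n \right)} = - \left(-13\right) \left(-29 + n\right) = - (377 - 13 n) = -377 + 13 n$)
$N = -19587186$ ($N = \left(362 + 2379\right) \left(-4142 - 3004\right) = 2741 \left(-7146\right) = -19587186$)
$\frac{1}{N + H{\left(Y \right)}} = \frac{1}{-19587186 + \left(-377 + 13 \cdot \frac{68}{55}\right)} = \frac{1}{-19587186 + \left(-377 + \frac{884}{55}\right)} = \frac{1}{-19587186 - \frac{19851}{55}} = \frac{1}{- \frac{1077315081}{55}} = - \frac{55}{1077315081}$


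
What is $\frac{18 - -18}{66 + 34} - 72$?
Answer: $- \frac{1791}{25} \approx -71.64$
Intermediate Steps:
$\frac{18 - -18}{66 + 34} - 72 = \frac{18 + 18}{100} - 72 = \frac{1}{100} \cdot 36 - 72 = \frac{9}{25} - 72 = - \frac{1791}{25}$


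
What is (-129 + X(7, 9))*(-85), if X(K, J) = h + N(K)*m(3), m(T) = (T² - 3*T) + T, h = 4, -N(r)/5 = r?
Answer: 19550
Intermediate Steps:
N(r) = -5*r
m(T) = T² - 2*T
X(K, J) = 4 - 15*K (X(K, J) = 4 + (-5*K)*(3*(-2 + 3)) = 4 + (-5*K)*(3*1) = 4 - 5*K*3 = 4 - 15*K)
(-129 + X(7, 9))*(-85) = (-129 + (4 - 15*7))*(-85) = (-129 + (4 - 105))*(-85) = (-129 - 101)*(-85) = -230*(-85) = 19550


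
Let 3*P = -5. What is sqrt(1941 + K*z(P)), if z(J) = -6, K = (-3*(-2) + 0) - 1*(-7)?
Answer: 9*sqrt(23) ≈ 43.162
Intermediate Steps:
P = -5/3 (P = (1/3)*(-5) = -5/3 ≈ -1.6667)
K = 13 (K = (6 + 0) + 7 = 6 + 7 = 13)
sqrt(1941 + K*z(P)) = sqrt(1941 + 13*(-6)) = sqrt(1941 - 78) = sqrt(1863) = 9*sqrt(23)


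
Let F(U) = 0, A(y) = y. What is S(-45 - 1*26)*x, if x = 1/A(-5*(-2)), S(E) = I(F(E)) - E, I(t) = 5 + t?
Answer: 38/5 ≈ 7.6000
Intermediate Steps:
S(E) = 5 - E (S(E) = (5 + 0) - E = 5 - E)
x = ⅒ (x = 1/(-5*(-2)) = 1/10 = ⅒ ≈ 0.10000)
S(-45 - 1*26)*x = (5 - (-45 - 1*26))*(⅒) = (5 - (-45 - 26))*(⅒) = (5 - 1*(-71))*(⅒) = (5 + 71)*(⅒) = 76*(⅒) = 38/5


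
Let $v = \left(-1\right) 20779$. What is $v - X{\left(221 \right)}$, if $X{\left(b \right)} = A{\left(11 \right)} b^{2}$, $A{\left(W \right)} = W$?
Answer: $-558030$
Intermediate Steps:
$X{\left(b \right)} = 11 b^{2}$
$v = -20779$
$v - X{\left(221 \right)} = -20779 - 11 \cdot 221^{2} = -20779 - 11 \cdot 48841 = -20779 - 537251 = -558030$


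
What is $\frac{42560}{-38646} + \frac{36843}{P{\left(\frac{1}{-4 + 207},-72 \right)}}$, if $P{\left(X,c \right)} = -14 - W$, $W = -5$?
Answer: $- \frac{4164379}{1017} \approx -4094.8$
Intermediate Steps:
$P{\left(X,c \right)} = -9$ ($P{\left(X,c \right)} = -14 - -5 = -14 + 5 = -9$)
$\frac{42560}{-38646} + \frac{36843}{P{\left(\frac{1}{-4 + 207},-72 \right)}} = \frac{42560}{-38646} + \frac{36843}{-9} = 42560 \left(- \frac{1}{38646}\right) + 36843 \left(- \frac{1}{9}\right) = - \frac{1120}{1017} - \frac{12281}{3} = - \frac{4164379}{1017}$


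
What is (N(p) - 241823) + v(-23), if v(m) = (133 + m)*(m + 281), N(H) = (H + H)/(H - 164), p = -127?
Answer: -62111659/291 ≈ -2.1344e+5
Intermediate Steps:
N(H) = 2*H/(-164 + H) (N(H) = (2*H)/(-164 + H) = 2*H/(-164 + H))
v(m) = (133 + m)*(281 + m)
(N(p) - 241823) + v(-23) = (2*(-127)/(-164 - 127) - 241823) + (37373 + (-23)**2 + 414*(-23)) = (2*(-127)/(-291) - 241823) + (37373 + 529 - 9522) = (2*(-127)*(-1/291) - 241823) + 28380 = (254/291 - 241823) + 28380 = -70370239/291 + 28380 = -62111659/291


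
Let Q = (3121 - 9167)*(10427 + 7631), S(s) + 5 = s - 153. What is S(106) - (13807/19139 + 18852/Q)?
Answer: -27541184114238/522392631713 ≈ -52.721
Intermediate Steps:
S(s) = -158 + s (S(s) = -5 + (s - 153) = -5 + (-153 + s) = -158 + s)
Q = -109178668 (Q = -6046*18058 = -109178668)
S(106) - (13807/19139 + 18852/Q) = (-158 + 106) - (13807/19139 + 18852/(-109178668)) = -52 - (13807*(1/19139) + 18852*(-1/109178668)) = -52 - (13807/19139 - 4713/27294667) = -52 - 1*376767265162/522392631713 = -52 - 376767265162/522392631713 = -27541184114238/522392631713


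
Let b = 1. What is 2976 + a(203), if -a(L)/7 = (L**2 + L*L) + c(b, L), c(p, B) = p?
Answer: -573957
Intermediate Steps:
a(L) = -7 - 14*L**2 (a(L) = -7*((L**2 + L*L) + 1) = -7*((L**2 + L**2) + 1) = -7*(2*L**2 + 1) = -7*(1 + 2*L**2) = -7 - 14*L**2)
2976 + a(203) = 2976 + (-7 - 14*203**2) = 2976 + (-7 - 14*41209) = 2976 + (-7 - 576926) = 2976 - 576933 = -573957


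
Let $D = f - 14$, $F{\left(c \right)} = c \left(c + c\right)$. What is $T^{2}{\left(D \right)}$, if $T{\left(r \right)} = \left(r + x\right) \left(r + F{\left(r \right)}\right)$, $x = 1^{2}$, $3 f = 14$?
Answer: $\frac{1376410000}{729} \approx 1.8881 \cdot 10^{6}$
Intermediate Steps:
$f = \frac{14}{3}$ ($f = \frac{1}{3} \cdot 14 = \frac{14}{3} \approx 4.6667$)
$x = 1$
$F{\left(c \right)} = 2 c^{2}$ ($F{\left(c \right)} = c 2 c = 2 c^{2}$)
$D = - \frac{28}{3}$ ($D = \frac{14}{3} - 14 = - \frac{28}{3} \approx -9.3333$)
$T{\left(r \right)} = \left(1 + r\right) \left(r + 2 r^{2}\right)$ ($T{\left(r \right)} = \left(r + 1\right) \left(r + 2 r^{2}\right) = \left(1 + r\right) \left(r + 2 r^{2}\right)$)
$T^{2}{\left(D \right)} = \left(- \frac{28 \left(1 + 2 \left(- \frac{28}{3}\right)^{2} + 3 \left(- \frac{28}{3}\right)\right)}{3}\right)^{2} = \left(- \frac{28 \left(1 + 2 \cdot \frac{784}{9} - 28\right)}{3}\right)^{2} = \left(- \frac{28 \left(1 + \frac{1568}{9} - 28\right)}{3}\right)^{2} = \left(\left(- \frac{28}{3}\right) \frac{1325}{9}\right)^{2} = \left(- \frac{37100}{27}\right)^{2} = \frac{1376410000}{729}$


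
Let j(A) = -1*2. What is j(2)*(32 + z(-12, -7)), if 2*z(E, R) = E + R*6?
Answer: -10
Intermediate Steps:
z(E, R) = E/2 + 3*R (z(E, R) = (E + R*6)/2 = (E + 6*R)/2 = E/2 + 3*R)
j(A) = -2
j(2)*(32 + z(-12, -7)) = -2*(32 + ((½)*(-12) + 3*(-7))) = -2*(32 + (-6 - 21)) = -2*(32 - 27) = -2*5 = -10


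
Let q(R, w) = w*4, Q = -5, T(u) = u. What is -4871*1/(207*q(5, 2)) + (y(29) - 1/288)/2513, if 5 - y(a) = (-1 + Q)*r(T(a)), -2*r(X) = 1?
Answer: -16316689/5548704 ≈ -2.9406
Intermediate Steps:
r(X) = -½ (r(X) = -½*1 = -½)
q(R, w) = 4*w
y(a) = 2 (y(a) = 5 - (-1 - 5)*(-1)/2 = 5 - (-6)*(-1)/2 = 5 - 1*3 = 5 - 3 = 2)
-4871*1/(207*q(5, 2)) + (y(29) - 1/288)/2513 = -4871/(207*(4*2)) + (2 - 1/288)/2513 = -4871/(207*8) + (2 - 1*1/288)*(1/2513) = -4871/1656 + (2 - 1/288)*(1/2513) = -4871*1/1656 + (575/288)*(1/2513) = -4871/1656 + 575/723744 = -16316689/5548704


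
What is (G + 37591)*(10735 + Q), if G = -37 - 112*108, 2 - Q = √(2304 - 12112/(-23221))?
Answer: 273342546 - 101832*√77664515401/23221 ≈ 2.7212e+8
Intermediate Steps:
Q = 2 - 4*√77664515401/23221 (Q = 2 - √(2304 - 12112/(-23221)) = 2 - √(2304 - 12112*(-1/23221)) = 2 - √(2304 + 12112/23221) = 2 - √(53513296/23221) = 2 - 4*√77664515401/23221 ≈ -46.005)
G = -12133 (G = -37 - 12096 = -12133)
(G + 37591)*(10735 + Q) = (-12133 + 37591)*(10735 + (2 - 4*√77664515401/23221)) = 25458*(10737 - 4*√77664515401/23221) = 273342546 - 101832*√77664515401/23221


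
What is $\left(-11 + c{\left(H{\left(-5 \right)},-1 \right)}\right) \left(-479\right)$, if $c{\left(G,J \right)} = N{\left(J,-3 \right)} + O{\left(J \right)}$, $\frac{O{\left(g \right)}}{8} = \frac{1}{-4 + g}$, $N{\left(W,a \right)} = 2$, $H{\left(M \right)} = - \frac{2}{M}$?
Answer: $\frac{25387}{5} \approx 5077.4$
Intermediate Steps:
$O{\left(g \right)} = \frac{8}{-4 + g}$
$c{\left(G,J \right)} = 2 + \frac{8}{-4 + J}$
$\left(-11 + c{\left(H{\left(-5 \right)},-1 \right)}\right) \left(-479\right) = \left(-11 + 2 \left(-1\right) \frac{1}{-4 - 1}\right) \left(-479\right) = \left(-11 + 2 \left(-1\right) \frac{1}{-5}\right) \left(-479\right) = \left(-11 + 2 \left(-1\right) \left(- \frac{1}{5}\right)\right) \left(-479\right) = \left(-11 + \frac{2}{5}\right) \left(-479\right) = \left(- \frac{53}{5}\right) \left(-479\right) = \frac{25387}{5}$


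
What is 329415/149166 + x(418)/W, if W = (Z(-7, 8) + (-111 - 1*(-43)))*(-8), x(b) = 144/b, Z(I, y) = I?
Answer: 573880291/259797450 ≈ 2.2090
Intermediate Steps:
W = 600 (W = (-7 + (-111 - 1*(-43)))*(-8) = (-7 + (-111 + 43))*(-8) = (-7 - 68)*(-8) = -75*(-8) = 600)
329415/149166 + x(418)/W = 329415/149166 + (144/418)/600 = 329415*(1/149166) + (144*(1/418))*(1/600) = 109805/49722 + (72/209)*(1/600) = 109805/49722 + 3/5225 = 573880291/259797450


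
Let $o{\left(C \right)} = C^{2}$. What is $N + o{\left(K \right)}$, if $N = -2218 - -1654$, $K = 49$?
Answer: $1837$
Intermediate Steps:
$N = -564$ ($N = -2218 + 1654 = -564$)
$N + o{\left(K \right)} = -564 + 49^{2} = -564 + 2401 = 1837$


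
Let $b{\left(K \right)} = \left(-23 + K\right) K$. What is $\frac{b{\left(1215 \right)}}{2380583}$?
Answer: $\frac{1448280}{2380583} \approx 0.60837$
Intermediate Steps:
$b{\left(K \right)} = K \left(-23 + K\right)$
$\frac{b{\left(1215 \right)}}{2380583} = \frac{1215 \left(-23 + 1215\right)}{2380583} = 1215 \cdot 1192 \cdot \frac{1}{2380583} = 1448280 \cdot \frac{1}{2380583} = \frac{1448280}{2380583}$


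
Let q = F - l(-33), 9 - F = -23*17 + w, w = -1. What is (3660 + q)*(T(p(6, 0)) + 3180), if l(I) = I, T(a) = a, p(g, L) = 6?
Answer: 13043484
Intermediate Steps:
F = 401 (F = 9 - (-23*17 - 1) = 9 - (-391 - 1) = 9 - 1*(-392) = 9 + 392 = 401)
q = 434 (q = 401 - 1*(-33) = 401 + 33 = 434)
(3660 + q)*(T(p(6, 0)) + 3180) = (3660 + 434)*(6 + 3180) = 4094*3186 = 13043484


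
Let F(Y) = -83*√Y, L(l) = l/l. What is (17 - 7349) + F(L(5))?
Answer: -7415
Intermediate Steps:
L(l) = 1
(17 - 7349) + F(L(5)) = (17 - 7349) - 83*√1 = -7332 - 83*1 = -7332 - 83 = -7415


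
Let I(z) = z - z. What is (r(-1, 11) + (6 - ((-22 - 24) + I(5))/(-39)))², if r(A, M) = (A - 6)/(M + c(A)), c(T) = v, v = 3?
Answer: 113569/6084 ≈ 18.667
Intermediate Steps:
c(T) = 3
I(z) = 0
r(A, M) = (-6 + A)/(3 + M) (r(A, M) = (A - 6)/(M + 3) = (-6 + A)/(3 + M))
(r(-1, 11) + (6 - ((-22 - 24) + I(5))/(-39)))² = ((-6 - 1)/(3 + 11) + (6 - ((-22 - 24) + 0)/(-39)))² = (-7/14 + (6 - (-46 + 0)*(-1)/39))² = ((1/14)*(-7) + (6 - (-46)*(-1)/39))² = (-½ + (6 - 1*46/39))² = (-½ + (6 - 46/39))² = (-½ + 188/39)² = (337/78)² = 113569/6084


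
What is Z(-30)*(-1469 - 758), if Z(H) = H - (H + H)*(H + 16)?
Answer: 1937490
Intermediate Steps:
Z(H) = H - 2*H*(16 + H)
Z(-30)*(-1469 - 758) = (-1*(-30)*(31 + 2*(-30)))*(-1469 - 758) = -1*(-30)*(31 - 60)*(-2227) = -1*(-30)*(-29)*(-2227) = -870*(-2227) = 1937490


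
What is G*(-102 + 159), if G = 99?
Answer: 5643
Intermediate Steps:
G*(-102 + 159) = 99*(-102 + 159) = 99*57 = 5643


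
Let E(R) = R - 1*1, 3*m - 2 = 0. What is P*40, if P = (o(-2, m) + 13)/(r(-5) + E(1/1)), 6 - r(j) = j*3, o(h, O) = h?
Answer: 440/21 ≈ 20.952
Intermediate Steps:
m = ⅔ (m = ⅔ + (⅓)*0 = ⅔ + 0 = ⅔ ≈ 0.66667)
E(R) = -1 + R (E(R) = R - 1 = -1 + R)
r(j) = 6 - 3*j (r(j) = 6 - j*3 = 6 - 3*j)
P = 11/21 (P = (-2 + 13)/((6 - 3*(-5)) + (-1 + 1/1)) = 11/((6 + 15) + (-1 + 1*1)) = 11/(21 + (-1 + 1)) = 11/(21 + 0) = 11/21 ≈ 0.52381)
P*40 = (11/21)*40 = 440/21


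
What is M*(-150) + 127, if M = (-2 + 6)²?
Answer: -2273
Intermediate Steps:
M = 16 (M = 4² = 16)
M*(-150) + 127 = 16*(-150) + 127 = -2400 + 127 = -2273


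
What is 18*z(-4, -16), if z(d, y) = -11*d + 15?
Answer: 1062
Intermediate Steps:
z(d, y) = 15 - 11*d
18*z(-4, -16) = 18*(15 - 11*(-4)) = 18*(15 + 44) = 18*59 = 1062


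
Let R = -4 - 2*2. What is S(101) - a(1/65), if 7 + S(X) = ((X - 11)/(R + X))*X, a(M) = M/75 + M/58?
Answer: 795371627/8765250 ≈ 90.741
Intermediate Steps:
R = -8 (R = -4 - 4 = -8)
a(M) = 133*M/4350 (a(M) = M*(1/75) + M*(1/58) = M/75 + M/58 = 133*M/4350)
S(X) = -7 + X*(-11 + X)/(-8 + X) (S(X) = -7 + ((X - 11)/(-8 + X))*X = -7 + ((-11 + X)/(-8 + X))*X = -7 + X*(-11 + X)/(-8 + X))
S(101) - a(1/65) = (56 + 101² - 18*101)/(-8 + 101) - 133/(4350*65) = (56 + 10201 - 1818)/93 - 133/(4350*65) = (1/93)*8439 - 1*133/282750 = 2813/31 - 133/282750 = 795371627/8765250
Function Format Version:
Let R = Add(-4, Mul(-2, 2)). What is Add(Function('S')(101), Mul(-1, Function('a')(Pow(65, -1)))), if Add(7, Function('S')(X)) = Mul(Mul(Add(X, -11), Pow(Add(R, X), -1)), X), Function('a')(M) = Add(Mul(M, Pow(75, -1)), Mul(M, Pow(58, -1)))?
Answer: Rational(795371627, 8765250) ≈ 90.741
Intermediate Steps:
R = -8 (R = Add(-4, -4) = -8)
Function('a')(M) = Mul(Rational(133, 4350), M) (Function('a')(M) = Add(Mul(M, Rational(1, 75)), Mul(M, Rational(1, 58))) = Add(Mul(Rational(1, 75), M), Mul(Rational(1, 58), M)) = Mul(Rational(133, 4350), M))
Function('S')(X) = Add(-7, Mul(X, Pow(Add(-8, X), -1), Add(-11, X))) (Function('S')(X) = Add(-7, Mul(Mul(Add(X, -11), Pow(Add(-8, X), -1)), X)) = Add(-7, Mul(Mul(Add(-11, X), Pow(Add(-8, X), -1)), X)) = Add(-7, Mul(Mul(Pow(Add(-8, X), -1), Add(-11, X)), X)) = Add(-7, Mul(X, Pow(Add(-8, X), -1), Add(-11, X))))
Add(Function('S')(101), Mul(-1, Function('a')(Pow(65, -1)))) = Add(Mul(Pow(Add(-8, 101), -1), Add(56, Pow(101, 2), Mul(-18, 101))), Mul(-1, Mul(Rational(133, 4350), Pow(65, -1)))) = Add(Mul(Pow(93, -1), Add(56, 10201, -1818)), Mul(-1, Mul(Rational(133, 4350), Rational(1, 65)))) = Add(Mul(Rational(1, 93), 8439), Mul(-1, Rational(133, 282750))) = Add(Rational(2813, 31), Rational(-133, 282750)) = Rational(795371627, 8765250)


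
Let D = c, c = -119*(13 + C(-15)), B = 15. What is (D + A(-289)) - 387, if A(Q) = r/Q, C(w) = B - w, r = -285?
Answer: -1590371/289 ≈ -5503.0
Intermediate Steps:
C(w) = 15 - w
c = -5117 (c = -119*(13 + (15 - 1*(-15))) = -119*(13 + (15 + 15)) = -119*(13 + 30) = -119*43 = -5117)
D = -5117
A(Q) = -285/Q
(D + A(-289)) - 387 = (-5117 - 285/(-289)) - 387 = (-5117 - 285*(-1/289)) - 387 = (-5117 + 285/289) - 387 = -1478528/289 - 387 = -1590371/289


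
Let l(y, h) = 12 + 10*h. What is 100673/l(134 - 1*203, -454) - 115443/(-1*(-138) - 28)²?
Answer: -435217301/13697200 ≈ -31.774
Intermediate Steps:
100673/l(134 - 1*203, -454) - 115443/(-1*(-138) - 28)² = 100673/(12 + 10*(-454)) - 115443/(-1*(-138) - 28)² = 100673/(12 - 4540) - 115443/(138 - 28)² = 100673/(-4528) - 115443/(110²) = 100673*(-1/4528) - 115443/12100 = -100673/4528 - 115443*1/12100 = -100673/4528 - 115443/12100 = -435217301/13697200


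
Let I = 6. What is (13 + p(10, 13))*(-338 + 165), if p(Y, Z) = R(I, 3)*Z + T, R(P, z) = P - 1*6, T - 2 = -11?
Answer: -692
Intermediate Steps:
T = -9 (T = 2 - 11 = -9)
R(P, z) = -6 + P (R(P, z) = P - 6 = -6 + P)
p(Y, Z) = -9 (p(Y, Z) = (-6 + 6)*Z - 9 = 0*Z - 9 = 0 - 9 = -9)
(13 + p(10, 13))*(-338 + 165) = (13 - 9)*(-338 + 165) = 4*(-173) = -692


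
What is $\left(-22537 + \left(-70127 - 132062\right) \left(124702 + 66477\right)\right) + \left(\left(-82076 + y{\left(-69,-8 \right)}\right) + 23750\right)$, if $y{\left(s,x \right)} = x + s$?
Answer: $-38654371771$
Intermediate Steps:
$y{\left(s,x \right)} = s + x$
$\left(-22537 + \left(-70127 - 132062\right) \left(124702 + 66477\right)\right) + \left(\left(-82076 + y{\left(-69,-8 \right)}\right) + 23750\right) = \left(-22537 + \left(-70127 - 132062\right) \left(124702 + 66477\right)\right) + \left(\left(-82076 - 77\right) + 23750\right) = \left(-22537 - 38654290831\right) + \left(\left(-82076 - 77\right) + 23750\right) = \left(-22537 - 38654290831\right) + \left(-82153 + 23750\right) = -38654313368 - 58403 = -38654371771$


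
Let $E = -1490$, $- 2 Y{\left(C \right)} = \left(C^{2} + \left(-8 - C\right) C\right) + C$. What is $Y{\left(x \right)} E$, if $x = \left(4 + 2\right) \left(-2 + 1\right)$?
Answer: $31290$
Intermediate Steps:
$x = -6$ ($x = 6 \left(-1\right) = -6$)
$Y{\left(C \right)} = - \frac{C}{2} - \frac{C^{2}}{2} - \frac{C \left(-8 - C\right)}{2}$ ($Y{\left(C \right)} = - \frac{\left(C^{2} + \left(-8 - C\right) C\right) + C}{2} = - \frac{\left(C^{2} + C \left(-8 - C\right)\right) + C}{2} = - \frac{C + C^{2} + C \left(-8 - C\right)}{2} = - \frac{C}{2} - \frac{C^{2}}{2} - \frac{C \left(-8 - C\right)}{2}$)
$Y{\left(x \right)} E = \frac{7}{2} \left(-6\right) \left(-1490\right) = \left(-21\right) \left(-1490\right) = 31290$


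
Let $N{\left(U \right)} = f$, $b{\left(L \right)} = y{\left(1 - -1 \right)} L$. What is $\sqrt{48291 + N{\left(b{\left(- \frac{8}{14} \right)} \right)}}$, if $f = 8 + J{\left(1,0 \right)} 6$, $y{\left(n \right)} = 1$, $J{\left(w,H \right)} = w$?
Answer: $\sqrt{48305} \approx 219.78$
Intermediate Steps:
$b{\left(L \right)} = L$ ($b{\left(L \right)} = 1 L = L$)
$f = 14$ ($f = 8 + 1 \cdot 6 = 8 + 6 = 14$)
$N{\left(U \right)} = 14$
$\sqrt{48291 + N{\left(b{\left(- \frac{8}{14} \right)} \right)}} = \sqrt{48291 + 14} = \sqrt{48305}$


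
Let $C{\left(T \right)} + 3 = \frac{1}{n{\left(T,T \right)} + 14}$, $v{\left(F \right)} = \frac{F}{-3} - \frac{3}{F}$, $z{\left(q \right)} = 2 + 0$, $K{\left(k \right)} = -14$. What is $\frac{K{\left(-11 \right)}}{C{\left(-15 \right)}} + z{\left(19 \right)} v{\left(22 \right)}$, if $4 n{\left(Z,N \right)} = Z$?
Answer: $- \frac{5675}{561} \approx -10.116$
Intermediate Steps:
$n{\left(Z,N \right)} = \frac{Z}{4}$
$z{\left(q \right)} = 2$
$v{\left(F \right)} = - \frac{3}{F} - \frac{F}{3}$ ($v{\left(F \right)} = F \left(- \frac{1}{3}\right) - \frac{3}{F} = - \frac{F}{3} - \frac{3}{F} = - \frac{3}{F} - \frac{F}{3}$)
$C{\left(T \right)} = -3 + \frac{1}{14 + \frac{T}{4}}$ ($C{\left(T \right)} = -3 + \frac{1}{\frac{T}{4} + 14} = -3 + \frac{1}{14 + \frac{T}{4}}$)
$\frac{K{\left(-11 \right)}}{C{\left(-15 \right)}} + z{\left(19 \right)} v{\left(22 \right)} = - \frac{14}{\frac{1}{56 - 15} \left(-164 - -45\right)} + 2 \left(- \frac{3}{22} - \frac{22}{3}\right) = - \frac{14}{\frac{1}{41} \left(-164 + 45\right)} + 2 \left(\left(-3\right) \frac{1}{22} - \frac{22}{3}\right) = - \frac{14}{\frac{1}{41} \left(-119\right)} + 2 \left(- \frac{3}{22} - \frac{22}{3}\right) = - \frac{14}{- \frac{119}{41}} + 2 \left(- \frac{493}{66}\right) = \left(-14\right) \left(- \frac{41}{119}\right) - \frac{493}{33} = \frac{82}{17} - \frac{493}{33} = - \frac{5675}{561}$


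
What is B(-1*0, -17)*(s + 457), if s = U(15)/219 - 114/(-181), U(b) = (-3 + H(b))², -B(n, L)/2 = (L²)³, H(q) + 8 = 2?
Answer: -292139411363900/13213 ≈ -2.2110e+10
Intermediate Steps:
H(q) = -6 (H(q) = -8 + 2 = -6)
B(n, L) = -2*L⁶
U(b) = 81 (U(b) = (-3 - 6)² = (-9)² = 81)
s = 13209/13213 (s = 81/219 - 114/(-181) = 81*(1/219) - 114*(-1/181) = 27/73 + 114/181 = 13209/13213 ≈ 0.99970)
B(-1*0, -17)*(s + 457) = (-2*(-17)⁶)*(13209/13213 + 457) = -2*24137569*(6051550/13213) = -48275138*6051550/13213 = -292139411363900/13213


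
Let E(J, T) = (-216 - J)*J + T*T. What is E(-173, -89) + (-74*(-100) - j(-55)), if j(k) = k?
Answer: 22815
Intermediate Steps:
E(J, T) = T² + J*(-216 - J) (E(J, T) = J*(-216 - J) + T² = T² + J*(-216 - J))
E(-173, -89) + (-74*(-100) - j(-55)) = ((-89)² - 1*(-173)² - 216*(-173)) + (-74*(-100) - 1*(-55)) = (7921 - 1*29929 + 37368) + (7400 + 55) = (7921 - 29929 + 37368) + 7455 = 15360 + 7455 = 22815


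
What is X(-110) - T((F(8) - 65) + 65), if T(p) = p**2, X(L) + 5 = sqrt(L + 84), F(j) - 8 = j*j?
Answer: -5189 + I*sqrt(26) ≈ -5189.0 + 5.099*I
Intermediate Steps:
F(j) = 8 + j**2 (F(j) = 8 + j*j = 8 + j**2)
X(L) = -5 + sqrt(84 + L) (X(L) = -5 + sqrt(L + 84) = -5 + sqrt(84 + L))
X(-110) - T((F(8) - 65) + 65) = (-5 + sqrt(84 - 110)) - (((8 + 8**2) - 65) + 65)**2 = (-5 + sqrt(-26)) - (((8 + 64) - 65) + 65)**2 = (-5 + I*sqrt(26)) - ((72 - 65) + 65)**2 = (-5 + I*sqrt(26)) - (7 + 65)**2 = (-5 + I*sqrt(26)) - 1*72**2 = (-5 + I*sqrt(26)) - 1*5184 = (-5 + I*sqrt(26)) - 5184 = -5189 + I*sqrt(26)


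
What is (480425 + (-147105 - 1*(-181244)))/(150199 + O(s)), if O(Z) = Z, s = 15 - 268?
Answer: 257282/74973 ≈ 3.4317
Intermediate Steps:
s = -253
(480425 + (-147105 - 1*(-181244)))/(150199 + O(s)) = (480425 + (-147105 - 1*(-181244)))/(150199 - 253) = (480425 + (-147105 + 181244))/149946 = (480425 + 34139)*(1/149946) = 514564*(1/149946) = 257282/74973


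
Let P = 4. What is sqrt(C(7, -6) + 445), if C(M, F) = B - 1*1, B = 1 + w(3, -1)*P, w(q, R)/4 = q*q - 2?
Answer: sqrt(557) ≈ 23.601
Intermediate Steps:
w(q, R) = -8 + 4*q**2 (w(q, R) = 4*(q*q - 2) = 4*(q**2 - 2) = 4*(-2 + q**2) = -8 + 4*q**2)
B = 113 (B = 1 + (-8 + 4*3**2)*4 = 1 + (-8 + 4*9)*4 = 1 + (-8 + 36)*4 = 1 + 28*4 = 1 + 112 = 113)
C(M, F) = 112 (C(M, F) = 113 - 1*1 = 113 - 1 = 112)
sqrt(C(7, -6) + 445) = sqrt(112 + 445) = sqrt(557)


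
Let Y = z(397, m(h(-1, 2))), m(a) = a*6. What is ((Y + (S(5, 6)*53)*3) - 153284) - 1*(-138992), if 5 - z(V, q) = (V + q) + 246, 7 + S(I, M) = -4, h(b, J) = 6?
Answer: -16715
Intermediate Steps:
m(a) = 6*a
S(I, M) = -11 (S(I, M) = -7 - 4 = -11)
z(V, q) = -241 - V - q (z(V, q) = 5 - ((V + q) + 246) = 5 - (246 + V + q) = 5 + (-246 - V - q) = -241 - V - q)
Y = -674 (Y = -241 - 1*397 - 6*6 = -241 - 397 - 1*36 = -241 - 397 - 36 = -674)
((Y + (S(5, 6)*53)*3) - 153284) - 1*(-138992) = ((-674 - 11*53*3) - 153284) - 1*(-138992) = ((-674 - 583*3) - 153284) + 138992 = ((-674 - 1749) - 153284) + 138992 = (-2423 - 153284) + 138992 = -155707 + 138992 = -16715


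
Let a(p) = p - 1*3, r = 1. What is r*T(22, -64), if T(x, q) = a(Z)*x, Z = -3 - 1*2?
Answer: -176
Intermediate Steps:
Z = -5 (Z = -3 - 2 = -5)
a(p) = -3 + p (a(p) = p - 3 = -3 + p)
T(x, q) = -8*x (T(x, q) = (-3 - 5)*x = -8*x)
r*T(22, -64) = 1*(-8*22) = 1*(-176) = -176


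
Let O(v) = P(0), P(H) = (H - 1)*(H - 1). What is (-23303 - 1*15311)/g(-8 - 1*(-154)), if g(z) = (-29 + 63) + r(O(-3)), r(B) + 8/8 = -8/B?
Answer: -38614/25 ≈ -1544.6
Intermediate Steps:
P(H) = (-1 + H)² (P(H) = (-1 + H)*(-1 + H) = (-1 + H)²)
O(v) = 1 (O(v) = (-1 + 0)² = (-1)² = 1)
r(B) = -1 - 8/B
g(z) = 25 (g(z) = (-29 + 63) + (-8 - 1*1)/1 = 34 + 1*(-8 - 1) = 34 + 1*(-9) = 34 - 9 = 25)
(-23303 - 1*15311)/g(-8 - 1*(-154)) = (-23303 - 1*15311)/25 = (-23303 - 15311)*(1/25) = -38614*1/25 = -38614/25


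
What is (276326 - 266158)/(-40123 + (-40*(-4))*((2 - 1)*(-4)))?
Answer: -10168/40763 ≈ -0.24944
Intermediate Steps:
(276326 - 266158)/(-40123 + (-40*(-4))*((2 - 1)*(-4))) = 10168/(-40123 + 160*(1*(-4))) = 10168/(-40123 + 160*(-4)) = 10168/(-40123 - 640) = 10168/(-40763) = 10168*(-1/40763) = -10168/40763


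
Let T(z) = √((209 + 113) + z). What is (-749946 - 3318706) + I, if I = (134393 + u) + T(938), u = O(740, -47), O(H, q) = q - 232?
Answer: -3934538 + 6*√35 ≈ -3.9345e+6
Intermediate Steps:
T(z) = √(322 + z)
O(H, q) = -232 + q
u = -279 (u = -232 - 47 = -279)
I = 134114 + 6*√35 (I = (134393 - 279) + √(322 + 938) = 134114 + √1260 = 134114 + 6*√35 ≈ 1.3415e+5)
(-749946 - 3318706) + I = (-749946 - 3318706) + (134114 + 6*√35) = -4068652 + (134114 + 6*√35) = -3934538 + 6*√35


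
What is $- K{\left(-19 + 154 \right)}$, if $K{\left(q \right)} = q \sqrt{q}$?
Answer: $- 405 \sqrt{15} \approx -1568.6$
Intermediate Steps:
$K{\left(q \right)} = q^{\frac{3}{2}}$
$- K{\left(-19 + 154 \right)} = - \left(-19 + 154\right)^{\frac{3}{2}} = - 135^{\frac{3}{2}} = - 405 \sqrt{15}$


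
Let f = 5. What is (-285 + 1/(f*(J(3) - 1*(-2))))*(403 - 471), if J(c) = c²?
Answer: 1065832/55 ≈ 19379.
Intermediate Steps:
(-285 + 1/(f*(J(3) - 1*(-2))))*(403 - 471) = (-285 + 1/(5*(3² - 1*(-2))))*(403 - 471) = (-285 + 1/(5*(9 + 2)))*(-68) = (-285 + 1/(5*11))*(-68) = (-285 + 1/55)*(-68) = -15674/55*(-68) = 1065832/55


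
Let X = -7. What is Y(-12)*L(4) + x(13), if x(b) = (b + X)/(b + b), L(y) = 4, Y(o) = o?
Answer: -621/13 ≈ -47.769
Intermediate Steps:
x(b) = (-7 + b)/(2*b) (x(b) = (b - 7)/(b + b) = (-7 + b)/((2*b)) = (-7 + b)*(1/(2*b)) = (-7 + b)/(2*b))
Y(-12)*L(4) + x(13) = -12*4 + (½)*(-7 + 13)/13 = -48 + (½)*(1/13)*6 = -48 + 3/13 = -621/13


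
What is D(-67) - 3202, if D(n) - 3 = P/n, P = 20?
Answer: -214353/67 ≈ -3199.3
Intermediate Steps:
D(n) = 3 + 20/n
D(-67) - 3202 = (3 + 20/(-67)) - 3202 = (3 + 20*(-1/67)) - 3202 = (3 - 20/67) - 3202 = 181/67 - 3202 = -214353/67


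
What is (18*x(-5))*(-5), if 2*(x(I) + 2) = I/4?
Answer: 945/4 ≈ 236.25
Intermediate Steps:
x(I) = -2 + I/8 (x(I) = -2 + (I/4)/2 = -2 + I/8)
(18*x(-5))*(-5) = (18*(-2 + (1/8)*(-5)))*(-5) = (18*(-2 - 5/8))*(-5) = (18*(-21/8))*(-5) = -189/4*(-5) = 945/4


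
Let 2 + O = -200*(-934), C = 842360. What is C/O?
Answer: 421180/93399 ≈ 4.5095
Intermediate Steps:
O = 186798 (O = -2 - 200*(-934) = -2 + 186800 = 186798)
C/O = 842360/186798 = 842360*(1/186798) = 421180/93399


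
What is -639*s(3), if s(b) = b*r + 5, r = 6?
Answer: -14697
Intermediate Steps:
s(b) = 5 + 6*b (s(b) = b*6 + 5 = 6*b + 5 = 5 + 6*b)
-639*s(3) = -639*(5 + 6*3) = -639*(5 + 18) = -639*23 = -14697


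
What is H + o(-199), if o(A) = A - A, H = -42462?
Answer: -42462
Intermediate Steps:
o(A) = 0
H + o(-199) = -42462 + 0 = -42462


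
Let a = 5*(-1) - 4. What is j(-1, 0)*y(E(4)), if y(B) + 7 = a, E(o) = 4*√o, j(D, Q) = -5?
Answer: 80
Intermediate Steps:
a = -9 (a = -5 - 4 = -9)
y(B) = -16 (y(B) = -7 - 9 = -16)
j(-1, 0)*y(E(4)) = -5*(-16) = 80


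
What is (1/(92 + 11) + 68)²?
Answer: 49070025/10609 ≈ 4625.3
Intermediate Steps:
(1/(92 + 11) + 68)² = (1/103 + 68)² = (7005/103)² = 49070025/10609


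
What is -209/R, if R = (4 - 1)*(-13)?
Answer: 209/39 ≈ 5.3590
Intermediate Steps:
R = -39 (R = 3*(-13) = -39)
-209/R = -209/(-39) = -209*(-1/39) = 209/39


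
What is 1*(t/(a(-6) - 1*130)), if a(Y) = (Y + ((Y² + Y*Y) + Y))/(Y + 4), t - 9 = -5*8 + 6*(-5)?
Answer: 61/160 ≈ 0.38125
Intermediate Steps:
t = -61 (t = 9 + (-5*8 + 6*(-5)) = 9 + (-40 - 30) = 9 - 70 = -61)
a(Y) = (2*Y + 2*Y²)/(4 + Y) (a(Y) = (Y + ((Y² + Y²) + Y))/(4 + Y) = (Y + (2*Y² + Y))/(4 + Y) = (Y + (Y + 2*Y²))/(4 + Y) = (2*Y + 2*Y²)/(4 + Y))
1*(t/(a(-6) - 1*130)) = 1*(-61/(2*(-6)*(1 - 6)/(4 - 6) - 1*130)) = 1*(-61/(2*(-6)*(-5)/(-2) - 130)) = 1*(-61/(2*(-6)*(-½)*(-5) - 130)) = 1*(-61/(-30 - 130)) = 1*(-61/(-160)) = 1*(-61*(-1/160)) = 1*(61/160) = 61/160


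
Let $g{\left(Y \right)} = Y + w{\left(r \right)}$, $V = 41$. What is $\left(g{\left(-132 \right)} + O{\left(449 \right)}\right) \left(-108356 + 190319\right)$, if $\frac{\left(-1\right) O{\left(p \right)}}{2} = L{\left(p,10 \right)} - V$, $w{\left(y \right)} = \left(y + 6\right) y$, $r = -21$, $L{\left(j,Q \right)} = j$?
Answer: $-51882579$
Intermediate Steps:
$w{\left(y \right)} = y \left(6 + y\right)$ ($w{\left(y \right)} = \left(6 + y\right) y = y \left(6 + y\right)$)
$g{\left(Y \right)} = 315 + Y$ ($g{\left(Y \right)} = Y - 21 \left(6 - 21\right) = Y - -315 = Y + 315 = 315 + Y$)
$O{\left(p \right)} = 82 - 2 p$ ($O{\left(p \right)} = - 2 \left(p - 41\right) = - 2 \left(-41 + p\right) = 82 - 2 p$)
$\left(g{\left(-132 \right)} + O{\left(449 \right)}\right) \left(-108356 + 190319\right) = \left(\left(315 - 132\right) + \left(82 - 898\right)\right) \left(-108356 + 190319\right) = \left(183 + \left(82 - 898\right)\right) 81963 = \left(183 - 816\right) 81963 = \left(-633\right) 81963 = -51882579$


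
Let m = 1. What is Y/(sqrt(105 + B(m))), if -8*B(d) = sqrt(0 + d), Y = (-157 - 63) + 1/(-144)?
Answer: -31681*sqrt(1678)/60408 ≈ -21.483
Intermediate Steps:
Y = -31681/144 (Y = -220 - 1/144 = -31681/144 ≈ -220.01)
B(d) = -sqrt(d)/8 (B(d) = -sqrt(0 + d)/8 = -sqrt(d)/8)
Y/(sqrt(105 + B(m))) = -31681/(144*sqrt(105 - sqrt(1)/8)) = -31681/(144*sqrt(105 - 1/8*1)) = -31681/(144*sqrt(105 - 1/8)) = -31681*2*sqrt(1678)/839/144 = -31681*sqrt(1678)/60408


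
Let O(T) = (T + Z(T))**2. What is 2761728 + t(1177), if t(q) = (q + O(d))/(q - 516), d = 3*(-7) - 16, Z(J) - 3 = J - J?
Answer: 1825504541/661 ≈ 2.7617e+6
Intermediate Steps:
Z(J) = 3 (Z(J) = 3 + (J - J) = 3 + 0 = 3)
d = -37 (d = -21 - 16 = -37)
O(T) = (3 + T)**2 (O(T) = (T + 3)**2 = (3 + T)**2)
t(q) = (1156 + q)/(-516 + q) (t(q) = (q + (3 - 37)**2)/(q - 516) = (q + (-34)**2)/(-516 + q) = (q + 1156)/(-516 + q) = (1156 + q)/(-516 + q))
2761728 + t(1177) = 2761728 + (1156 + 1177)/(-516 + 1177) = 2761728 + 2333/661 = 1825504541/661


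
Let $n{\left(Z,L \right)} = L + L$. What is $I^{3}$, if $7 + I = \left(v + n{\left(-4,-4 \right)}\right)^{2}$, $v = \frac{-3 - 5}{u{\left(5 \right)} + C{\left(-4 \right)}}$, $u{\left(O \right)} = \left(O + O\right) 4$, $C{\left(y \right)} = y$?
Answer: $\frac{118298461429}{531441} \approx 2.226 \cdot 10^{5}$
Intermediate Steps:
$n{\left(Z,L \right)} = 2 L$
$u{\left(O \right)} = 8 O$ ($u{\left(O \right)} = 2 O 4 = 8 O$)
$v = - \frac{2}{9}$ ($v = \frac{-3 - 5}{8 \cdot 5 - 4} = - \frac{8}{40 - 4} = - \frac{8}{36} = \left(-8\right) \frac{1}{36} = - \frac{2}{9} \approx -0.22222$)
$I = \frac{4909}{81}$ ($I = -7 + \left(- \frac{2}{9} + 2 \left(-4\right)\right)^{2} = -7 + \left(- \frac{2}{9} - 8\right)^{2} = -7 + \left(- \frac{74}{9}\right)^{2} = -7 + \frac{5476}{81} = \frac{4909}{81} \approx 60.605$)
$I^{3} = \left(\frac{4909}{81}\right)^{3} = \frac{118298461429}{531441}$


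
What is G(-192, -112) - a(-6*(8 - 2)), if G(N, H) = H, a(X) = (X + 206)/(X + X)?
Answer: -3947/36 ≈ -109.64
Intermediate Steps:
a(X) = (206 + X)/(2*X) (a(X) = (206 + X)/((2*X)) = (206 + X)*(1/(2*X)) = (206 + X)/(2*X))
G(-192, -112) - a(-6*(8 - 2)) = -112 - (206 - 6*(8 - 2))/(2*((-6*(8 - 2)))) = -112 - (206 - 6*6)/(2*((-6*6))) = -112 - (206 - 36)/(2*(-36)) = -112 - (-1)*170/(2*36) = -112 - 1*(-85/36) = -112 + 85/36 = -3947/36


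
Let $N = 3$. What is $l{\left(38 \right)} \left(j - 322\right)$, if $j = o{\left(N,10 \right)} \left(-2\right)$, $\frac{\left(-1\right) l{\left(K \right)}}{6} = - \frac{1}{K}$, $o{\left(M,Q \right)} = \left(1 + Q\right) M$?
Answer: $- \frac{1164}{19} \approx -61.263$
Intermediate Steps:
$o{\left(M,Q \right)} = M \left(1 + Q\right)$
$l{\left(K \right)} = \frac{6}{K}$ ($l{\left(K \right)} = - 6 \left(- \frac{1}{K}\right) = \frac{6}{K}$)
$j = -66$ ($j = 3 \left(1 + 10\right) \left(-2\right) = 3 \cdot 11 \left(-2\right) = 33 \left(-2\right) = -66$)
$l{\left(38 \right)} \left(j - 322\right) = \frac{6}{38} \left(-66 - 322\right) = 6 \cdot \frac{1}{38} \left(-66 - 322\right) = \frac{3}{19} \left(-388\right) = - \frac{1164}{19}$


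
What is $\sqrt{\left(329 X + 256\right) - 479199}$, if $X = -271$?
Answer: $i \sqrt{568102} \approx 753.73 i$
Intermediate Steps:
$\sqrt{\left(329 X + 256\right) - 479199} = \sqrt{\left(329 \left(-271\right) + 256\right) - 479199} = \sqrt{\left(-89159 + 256\right) - 479199} = \sqrt{-88903 - 479199} = \sqrt{-568102} = i \sqrt{568102}$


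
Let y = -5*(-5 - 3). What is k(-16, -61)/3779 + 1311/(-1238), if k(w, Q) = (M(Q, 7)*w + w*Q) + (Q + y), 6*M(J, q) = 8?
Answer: -11395169/14035206 ≈ -0.81190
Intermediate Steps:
y = 40 (y = -5*(-8) = 40)
M(J, q) = 4/3 (M(J, q) = (⅙)*8 = 4/3)
k(w, Q) = 40 + Q + 4*w/3 + Q*w (k(w, Q) = (4*w/3 + w*Q) + (Q + 40) = (4*w/3 + Q*w) + (40 + Q) = 40 + Q + 4*w/3 + Q*w)
k(-16, -61)/3779 + 1311/(-1238) = (40 - 61 + (4/3)*(-16) - 61*(-16))/3779 + 1311/(-1238) = (40 - 61 - 64/3 + 976)*(1/3779) + 1311*(-1/1238) = (2801/3)*(1/3779) - 1311/1238 = 2801/11337 - 1311/1238 = -11395169/14035206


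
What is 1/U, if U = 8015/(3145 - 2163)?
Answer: 982/8015 ≈ 0.12252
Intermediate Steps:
U = 8015/982 ≈ 8.1619
1/U = 1/(8015/982) = 982/8015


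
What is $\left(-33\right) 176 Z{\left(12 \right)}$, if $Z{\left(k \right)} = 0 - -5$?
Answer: $-29040$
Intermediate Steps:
$Z{\left(k \right)} = 5$ ($Z{\left(k \right)} = 0 + 5 = 5$)
$\left(-33\right) 176 Z{\left(12 \right)} = \left(-33\right) 176 \cdot 5 = \left(-5808\right) 5 = -29040$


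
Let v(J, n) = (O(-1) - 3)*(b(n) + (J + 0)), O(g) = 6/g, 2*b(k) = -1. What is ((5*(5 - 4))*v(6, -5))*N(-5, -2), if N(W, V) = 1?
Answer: -495/2 ≈ -247.50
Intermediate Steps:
b(k) = -1/2 (b(k) = (1/2)*(-1) = -1/2)
v(J, n) = 9/2 - 9*J (v(J, n) = (6/(-1) - 3)*(-1/2 + (J + 0)) = (6*(-1) - 3)*(-1/2 + J) = (-6 - 3)*(-1/2 + J) = -9*(-1/2 + J) = 9/2 - 9*J)
((5*(5 - 4))*v(6, -5))*N(-5, -2) = ((5*(5 - 4))*(9/2 - 9*6))*1 = ((5*1)*(9/2 - 54))*1 = (5*(-99/2))*1 = -495/2*1 = -495/2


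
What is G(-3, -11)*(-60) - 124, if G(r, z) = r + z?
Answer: 716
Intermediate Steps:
G(-3, -11)*(-60) - 124 = (-3 - 11)*(-60) - 124 = -14*(-60) - 124 = 840 - 124 = 716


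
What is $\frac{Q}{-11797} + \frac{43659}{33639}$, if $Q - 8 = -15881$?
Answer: $\frac{349665690}{132279761} \approx 2.6434$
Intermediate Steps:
$Q = -15873$ ($Q = 8 - 15881 = -15873$)
$\frac{Q}{-11797} + \frac{43659}{33639} = - \frac{15873}{-11797} + \frac{43659}{33639} = \left(-15873\right) \left(- \frac{1}{11797}\right) + 43659 \cdot \frac{1}{33639} = \frac{15873}{11797} + \frac{14553}{11213} = \frac{349665690}{132279761}$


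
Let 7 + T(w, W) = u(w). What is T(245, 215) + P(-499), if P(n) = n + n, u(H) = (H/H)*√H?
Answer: -1005 + 7*√5 ≈ -989.35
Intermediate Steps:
u(H) = √H (u(H) = 1*√H = √H)
T(w, W) = -7 + √w
P(n) = 2*n
T(245, 215) + P(-499) = (-7 + √245) + 2*(-499) = (-7 + 7*√5) - 998 = -1005 + 7*√5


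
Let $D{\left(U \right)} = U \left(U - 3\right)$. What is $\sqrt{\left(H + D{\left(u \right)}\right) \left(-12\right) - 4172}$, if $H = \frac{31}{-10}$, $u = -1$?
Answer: $\frac{i \sqrt{104570}}{5} \approx 64.675 i$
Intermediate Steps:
$H = - \frac{31}{10}$ ($H = 31 \left(- \frac{1}{10}\right) = - \frac{31}{10} \approx -3.1$)
$D{\left(U \right)} = U \left(-3 + U\right)$
$\sqrt{\left(H + D{\left(u \right)}\right) \left(-12\right) - 4172} = \sqrt{\left(- \frac{31}{10} - \left(-3 - 1\right)\right) \left(-12\right) - 4172} = \sqrt{\left(- \frac{31}{10} - -4\right) \left(-12\right) - 4172} = \sqrt{\left(- \frac{31}{10} + 4\right) \left(-12\right) - 4172} = \sqrt{\frac{9}{10} \left(-12\right) - 4172} = \sqrt{- \frac{54}{5} - 4172} = \sqrt{- \frac{20914}{5}} = \frac{i \sqrt{104570}}{5}$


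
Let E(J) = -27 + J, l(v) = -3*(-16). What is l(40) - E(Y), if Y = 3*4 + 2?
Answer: 61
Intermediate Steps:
l(v) = 48
Y = 14 (Y = 12 + 2 = 14)
l(40) - E(Y) = 48 - (-27 + 14) = 48 - 1*(-13) = 48 + 13 = 61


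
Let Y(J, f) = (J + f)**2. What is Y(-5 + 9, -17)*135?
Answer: 22815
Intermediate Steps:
Y(-5 + 9, -17)*135 = ((-5 + 9) - 17)**2*135 = (4 - 17)**2*135 = (-13)**2*135 = 169*135 = 22815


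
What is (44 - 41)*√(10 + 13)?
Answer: 3*√23 ≈ 14.387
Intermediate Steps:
(44 - 41)*√(10 + 13) = 3*√23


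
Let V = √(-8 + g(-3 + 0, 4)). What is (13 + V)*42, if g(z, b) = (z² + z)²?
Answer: 546 + 84*√7 ≈ 768.24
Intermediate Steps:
g(z, b) = (z + z²)²
V = 2*√7 (V = √(-8 + (-3 + 0)²*(1 + (-3 + 0))²) = √(-8 + (-3)²*(1 - 3)²) = √(-8 + 9*(-2)²) = √(-8 + 9*4) = √(-8 + 36) = √28 = 2*√7 ≈ 5.2915)
(13 + V)*42 = (13 + 2*√7)*42 = 546 + 84*√7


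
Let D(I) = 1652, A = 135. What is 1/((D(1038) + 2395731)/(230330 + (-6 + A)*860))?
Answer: 341270/2397383 ≈ 0.14235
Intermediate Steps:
1/((D(1038) + 2395731)/(230330 + (-6 + A)*860)) = 1/((1652 + 2395731)/(230330 + (-6 + 135)*860)) = 1/(2397383/(230330 + 129*860)) = 1/(2397383/(230330 + 110940)) = 1/(2397383/341270) = 341270/2397383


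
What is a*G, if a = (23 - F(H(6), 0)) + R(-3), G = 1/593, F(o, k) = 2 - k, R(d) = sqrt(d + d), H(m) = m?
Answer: 21/593 + I*sqrt(6)/593 ≈ 0.035413 + 0.0041307*I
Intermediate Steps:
R(d) = sqrt(2)*sqrt(d) (R(d) = sqrt(2*d) = sqrt(2)*sqrt(d))
G = 1/593 ≈ 0.0016863
a = 21 + I*sqrt(6) (a = (23 - (2 - 1*0)) + sqrt(2)*sqrt(-3) = (23 - (2 + 0)) + sqrt(2)*(I*sqrt(3)) = (23 - 1*2) + I*sqrt(6) = (23 - 2) + I*sqrt(6) = 21 + I*sqrt(6) ≈ 21.0 + 2.4495*I)
a*G = (21 + I*sqrt(6))*(1/593) = 21/593 + I*sqrt(6)/593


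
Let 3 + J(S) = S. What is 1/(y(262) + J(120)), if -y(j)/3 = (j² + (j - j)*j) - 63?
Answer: -1/205626 ≈ -4.8632e-6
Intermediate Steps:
J(S) = -3 + S
y(j) = 189 - 3*j² (y(j) = -3*((j² + (j - j)*j) - 63) = -3*((j² + 0*j) - 63) = -3*((j² + 0) - 63) = -3*(j² - 63) = -3*(-63 + j²) = 189 - 3*j²)
1/(y(262) + J(120)) = 1/((189 - 3*262²) + (-3 + 120)) = 1/((189 - 3*68644) + 117) = 1/((189 - 205932) + 117) = 1/(-205743 + 117) = 1/(-205626) = -1/205626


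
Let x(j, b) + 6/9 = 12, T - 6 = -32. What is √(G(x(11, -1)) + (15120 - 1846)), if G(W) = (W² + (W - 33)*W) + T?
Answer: √118178/3 ≈ 114.59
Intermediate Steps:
T = -26 (T = 6 - 32 = -26)
x(j, b) = 34/3 (x(j, b) = -⅔ + 12 = 34/3)
G(W) = -26 + W² + W*(-33 + W) (G(W) = (W² + (W - 33)*W) - 26 = (W² + (-33 + W)*W) - 26 = (W² + W*(-33 + W)) - 26 = -26 + W² + W*(-33 + W))
√(G(x(11, -1)) + (15120 - 1846)) = √((-26 - 33*34/3 + 2*(34/3)²) + (15120 - 1846)) = √((-26 - 374 + 2*(1156/9)) + 13274) = √((-26 - 374 + 2312/9) + 13274) = √(-1288/9 + 13274) = √(118178/9) = √118178/3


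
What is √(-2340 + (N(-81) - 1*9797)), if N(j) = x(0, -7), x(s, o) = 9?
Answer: 4*I*√758 ≈ 110.13*I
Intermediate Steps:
N(j) = 9
√(-2340 + (N(-81) - 1*9797)) = √(-2340 + (9 - 1*9797)) = √(-2340 + (9 - 9797)) = √(-2340 - 9788) = √(-12128) = 4*I*√758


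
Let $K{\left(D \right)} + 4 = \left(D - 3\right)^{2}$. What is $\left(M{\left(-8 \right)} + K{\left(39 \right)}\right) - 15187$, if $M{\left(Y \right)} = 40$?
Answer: $-13855$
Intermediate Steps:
$K{\left(D \right)} = -4 + \left(-3 + D\right)^{2}$ ($K{\left(D \right)} = -4 + \left(D - 3\right)^{2} = -4 + \left(-3 + D\right)^{2}$)
$\left(M{\left(-8 \right)} + K{\left(39 \right)}\right) - 15187 = \left(40 - \left(4 - \left(-3 + 39\right)^{2}\right)\right) - 15187 = \left(40 - \left(4 - 36^{2}\right)\right) - 15187 = \left(40 + \left(-4 + 1296\right)\right) - 15187 = \left(40 + 1292\right) - 15187 = 1332 - 15187 = -13855$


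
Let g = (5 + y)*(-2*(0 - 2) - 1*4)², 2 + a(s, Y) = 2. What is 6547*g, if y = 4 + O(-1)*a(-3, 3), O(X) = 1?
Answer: 0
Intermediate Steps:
a(s, Y) = 0 (a(s, Y) = -2 + 2 = 0)
y = 4 (y = 4 + 1*0 = 4 + 0 = 4)
g = 0 (g = (5 + 4)*(-2*(0 - 2) - 1*4)² = 9*(-2*(-2) - 4)² = 9*(4 - 4)² = 9*0² = 9*0 = 0)
6547*g = 6547*0 = 0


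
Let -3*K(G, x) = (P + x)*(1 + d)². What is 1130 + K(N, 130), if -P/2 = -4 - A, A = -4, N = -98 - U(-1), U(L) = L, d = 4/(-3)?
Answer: 30380/27 ≈ 1125.2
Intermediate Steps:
d = -4/3 (d = 4*(-⅓) = -4/3 ≈ -1.3333)
N = -97 (N = -98 - 1*(-1) = -98 + 1 = -97)
P = 0 (P = -2*(-4 - 1*(-4)) = -2*(-4 + 4) = -2*0 = 0)
K(G, x) = -x/27 (K(G, x) = -(0 + x)*(1 - 4/3)²/3 = -x*(-⅓)²/3 = -x/(3*9) = -x/27)
1130 + K(N, 130) = 1130 - 1/27*130 = 1130 - 130/27 = 30380/27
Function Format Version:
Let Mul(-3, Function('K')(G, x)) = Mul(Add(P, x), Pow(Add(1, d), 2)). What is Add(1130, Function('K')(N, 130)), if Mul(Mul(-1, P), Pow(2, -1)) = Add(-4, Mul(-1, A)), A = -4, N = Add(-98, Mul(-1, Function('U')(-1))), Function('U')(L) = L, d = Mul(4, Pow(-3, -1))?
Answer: Rational(30380, 27) ≈ 1125.2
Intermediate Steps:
d = Rational(-4, 3) (d = Mul(4, Rational(-1, 3)) = Rational(-4, 3) ≈ -1.3333)
N = -97 (N = Add(-98, Mul(-1, -1)) = Add(-98, 1) = -97)
P = 0 (P = Mul(-2, Add(-4, Mul(-1, -4))) = Mul(-2, Add(-4, 4)) = Mul(-2, 0) = 0)
Function('K')(G, x) = Mul(Rational(-1, 27), x) (Function('K')(G, x) = Mul(Rational(-1, 3), Mul(Add(0, x), Pow(Add(1, Rational(-4, 3)), 2))) = Mul(Rational(-1, 3), Mul(x, Pow(Rational(-1, 3), 2))) = Mul(Rational(-1, 3), Mul(x, Rational(1, 9))) = Mul(Rational(-1, 3), Mul(Rational(1, 9), x)) = Mul(Rational(-1, 27), x))
Add(1130, Function('K')(N, 130)) = Add(1130, Mul(Rational(-1, 27), 130)) = Add(1130, Rational(-130, 27)) = Rational(30380, 27)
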